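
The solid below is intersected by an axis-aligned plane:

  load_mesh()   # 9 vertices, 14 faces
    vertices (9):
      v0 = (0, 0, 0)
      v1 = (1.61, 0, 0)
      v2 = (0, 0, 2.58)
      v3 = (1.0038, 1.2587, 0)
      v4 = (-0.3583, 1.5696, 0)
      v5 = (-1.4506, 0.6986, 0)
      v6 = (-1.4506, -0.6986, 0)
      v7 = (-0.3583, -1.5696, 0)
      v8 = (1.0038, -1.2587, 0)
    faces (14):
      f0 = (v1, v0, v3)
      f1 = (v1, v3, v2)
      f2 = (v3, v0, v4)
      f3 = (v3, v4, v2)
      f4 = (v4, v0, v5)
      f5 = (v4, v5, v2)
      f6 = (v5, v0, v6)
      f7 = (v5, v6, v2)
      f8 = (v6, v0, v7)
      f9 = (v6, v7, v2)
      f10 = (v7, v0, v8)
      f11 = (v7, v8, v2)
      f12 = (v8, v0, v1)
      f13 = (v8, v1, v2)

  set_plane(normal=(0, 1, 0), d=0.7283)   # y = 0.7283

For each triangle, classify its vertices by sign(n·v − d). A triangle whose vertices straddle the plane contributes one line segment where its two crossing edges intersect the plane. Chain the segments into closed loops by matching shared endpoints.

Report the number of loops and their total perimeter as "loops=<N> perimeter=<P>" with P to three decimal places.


Straddling triangles (6 of 14):
  (v1,v0,v3) [--+] → (0.580812, 0.7283, 0)–(1.25924, 0.7283, 0)  len=0.6784
  (v1,v3,v2) [-+-] → (1.25924, 0.7283, 0)–(0.580812, 0.7283, 1.08718)  len=1.2815
  (v3,v0,v4) [+-+] → (0.580812, 0.7283, 0)–(-0.166252, 0.7283, 0)  len=0.7471
  (v3,v4,v2) [++-] → (-0.166252, 0.7283, 1.38287)–(0.580812, 0.7283, 1.08718)  len=0.8035
  (v4,v0,v5) [+--] → (-0.166252, 0.7283, 0)–(-1.41335, 0.7283, 0)  len=1.2471
  (v4,v5,v2) [+--] → (-1.41335, 0.7283, 0)–(-0.166252, 0.7283, 1.38287)  len=1.8621

Chained into 1 loop(s):
  loop 1: 6 segments, perimeter = 6.6197
Total perimeter = 6.620

loops=1 perimeter=6.620


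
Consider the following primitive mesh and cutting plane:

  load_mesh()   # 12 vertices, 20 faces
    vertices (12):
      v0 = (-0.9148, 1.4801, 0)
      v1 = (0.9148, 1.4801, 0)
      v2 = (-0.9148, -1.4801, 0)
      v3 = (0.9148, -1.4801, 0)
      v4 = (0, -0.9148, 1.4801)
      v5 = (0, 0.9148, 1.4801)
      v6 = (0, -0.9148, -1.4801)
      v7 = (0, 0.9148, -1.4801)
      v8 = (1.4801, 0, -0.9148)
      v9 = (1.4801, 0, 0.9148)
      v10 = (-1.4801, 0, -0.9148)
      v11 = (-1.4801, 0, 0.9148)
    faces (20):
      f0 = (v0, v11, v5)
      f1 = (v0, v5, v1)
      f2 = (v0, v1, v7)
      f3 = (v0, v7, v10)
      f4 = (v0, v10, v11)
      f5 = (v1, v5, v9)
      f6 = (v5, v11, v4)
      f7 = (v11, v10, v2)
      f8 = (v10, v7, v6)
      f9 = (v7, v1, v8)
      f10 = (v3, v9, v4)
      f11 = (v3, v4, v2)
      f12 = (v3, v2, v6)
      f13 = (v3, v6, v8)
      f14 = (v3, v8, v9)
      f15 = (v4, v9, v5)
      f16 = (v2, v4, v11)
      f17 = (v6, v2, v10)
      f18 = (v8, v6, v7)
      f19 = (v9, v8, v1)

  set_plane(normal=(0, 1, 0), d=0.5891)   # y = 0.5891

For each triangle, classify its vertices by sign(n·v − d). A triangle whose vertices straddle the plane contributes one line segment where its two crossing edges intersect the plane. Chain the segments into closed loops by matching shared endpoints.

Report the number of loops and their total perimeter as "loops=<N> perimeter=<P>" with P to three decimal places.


Straddling triangles (10 of 20):
  (v0,v11,v5) [+-+] → (-1.2551, 0.5891, 0.550697)–(-0.526966, 0.5891, 1.27883)  len=1.0297
  (v0,v7,v10) [++-] → (-0.526966, 0.5891, -1.27883)–(-1.2551, 0.5891, -0.550697)  len=1.0297
  (v0,v10,v11) [+--] → (-1.2551, 0.5891, -0.550697)–(-1.2551, 0.5891, 0.550697)  len=1.1014
  (v1,v5,v9) [++-] → (0.526966, 0.5891, 1.27883)–(1.2551, 0.5891, 0.550697)  len=1.0297
  (v5,v11,v4) [+--] → (-0.526966, 0.5891, 1.27883)–(0, 0.5891, 1.4801)  len=0.5641
  (v10,v7,v6) [-+-] → (-0.526966, 0.5891, -1.27883)–(0, 0.5891, -1.4801)  len=0.5641
  (v7,v1,v8) [++-] → (1.2551, 0.5891, -0.550697)–(0.526966, 0.5891, -1.27883)  len=1.0297
  (v4,v9,v5) [--+] → (0.526966, 0.5891, 1.27883)–(0, 0.5891, 1.4801)  len=0.5641
  (v8,v6,v7) [--+] → (0, 0.5891, -1.4801)–(0.526966, 0.5891, -1.27883)  len=0.5641
  (v9,v8,v1) [--+] → (1.2551, 0.5891, -0.550697)–(1.2551, 0.5891, 0.550697)  len=1.1014

Chained into 1 loop(s):
  loop 1: 10 segments, perimeter = 8.5781
Total perimeter = 8.578

loops=1 perimeter=8.578


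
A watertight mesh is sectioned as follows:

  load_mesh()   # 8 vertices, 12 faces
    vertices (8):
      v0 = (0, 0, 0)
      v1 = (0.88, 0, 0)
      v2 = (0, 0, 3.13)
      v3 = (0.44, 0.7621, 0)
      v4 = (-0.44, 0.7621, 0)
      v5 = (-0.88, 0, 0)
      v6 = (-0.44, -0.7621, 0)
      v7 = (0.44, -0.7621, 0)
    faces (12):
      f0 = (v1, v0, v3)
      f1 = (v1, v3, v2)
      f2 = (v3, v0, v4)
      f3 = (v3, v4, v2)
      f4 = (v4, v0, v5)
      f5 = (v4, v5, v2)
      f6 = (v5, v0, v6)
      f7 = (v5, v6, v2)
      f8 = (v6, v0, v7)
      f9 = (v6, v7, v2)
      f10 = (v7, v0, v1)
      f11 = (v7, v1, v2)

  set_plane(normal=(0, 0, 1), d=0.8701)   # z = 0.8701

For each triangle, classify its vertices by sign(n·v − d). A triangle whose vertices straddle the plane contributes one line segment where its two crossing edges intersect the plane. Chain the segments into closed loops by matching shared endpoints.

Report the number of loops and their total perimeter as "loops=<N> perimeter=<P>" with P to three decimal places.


loops=1 perimeter=3.812

Straddling triangles (6 of 12):
  (v1,v3,v2) [--+] → (0.317686, 0.550246, 0.8701)–(0.635371, 0, 0.8701)  len=0.6354
  (v3,v4,v2) [--+] → (-0.317686, 0.550246, 0.8701)–(0.317686, 0.550246, 0.8701)  len=0.6354
  (v4,v5,v2) [--+] → (-0.635371, 0, 0.8701)–(-0.317686, 0.550246, 0.8701)  len=0.6354
  (v5,v6,v2) [--+] → (-0.317686, -0.550246, 0.8701)–(-0.635371, 0, 0.8701)  len=0.6354
  (v6,v7,v2) [--+] → (0.317686, -0.550246, 0.8701)–(-0.317686, -0.550246, 0.8701)  len=0.6354
  (v7,v1,v2) [--+] → (0.635371, 0, 0.8701)–(0.317686, -0.550246, 0.8701)  len=0.6354

Chained into 1 loop(s):
  loop 1: 6 segments, perimeter = 3.8122
Total perimeter = 3.812


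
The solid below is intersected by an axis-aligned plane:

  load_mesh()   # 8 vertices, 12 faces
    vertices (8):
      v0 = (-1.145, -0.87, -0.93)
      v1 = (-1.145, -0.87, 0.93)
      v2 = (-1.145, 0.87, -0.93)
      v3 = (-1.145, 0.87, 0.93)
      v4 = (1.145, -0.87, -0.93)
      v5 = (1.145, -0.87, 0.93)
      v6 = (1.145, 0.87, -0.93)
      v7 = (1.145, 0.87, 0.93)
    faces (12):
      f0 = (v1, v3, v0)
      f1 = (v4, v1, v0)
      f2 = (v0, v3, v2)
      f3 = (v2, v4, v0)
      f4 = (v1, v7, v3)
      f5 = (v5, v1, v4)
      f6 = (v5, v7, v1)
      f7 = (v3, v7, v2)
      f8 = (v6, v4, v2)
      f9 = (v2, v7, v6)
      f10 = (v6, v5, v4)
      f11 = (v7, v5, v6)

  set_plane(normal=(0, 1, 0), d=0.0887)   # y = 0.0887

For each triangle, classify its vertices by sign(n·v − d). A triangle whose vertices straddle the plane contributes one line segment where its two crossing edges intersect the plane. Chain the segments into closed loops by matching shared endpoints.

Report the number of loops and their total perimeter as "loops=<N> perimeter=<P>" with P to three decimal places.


loops=1 perimeter=8.300

Straddling triangles (8 of 12):
  (v1,v3,v0) [-+-] → (-1.145, 0.0887, 0.93)–(-1.145, 0.0887, 0.0948172)  len=0.8352
  (v0,v3,v2) [-++] → (-1.145, 0.0887, 0.0948172)–(-1.145, 0.0887, -0.93)  len=1.0248
  (v2,v4,v0) [+--] → (-0.116737, 0.0887, -0.93)–(-1.145, 0.0887, -0.93)  len=1.0283
  (v1,v7,v3) [-++] → (0.116737, 0.0887, 0.93)–(-1.145, 0.0887, 0.93)  len=1.2617
  (v5,v7,v1) [-+-] → (1.145, 0.0887, 0.93)–(0.116737, 0.0887, 0.93)  len=1.0283
  (v6,v4,v2) [+-+] → (1.145, 0.0887, -0.93)–(-0.116737, 0.0887, -0.93)  len=1.2617
  (v6,v5,v4) [+--] → (1.145, 0.0887, -0.0948172)–(1.145, 0.0887, -0.93)  len=0.8352
  (v7,v5,v6) [+-+] → (1.145, 0.0887, 0.93)–(1.145, 0.0887, -0.0948172)  len=1.0248

Chained into 1 loop(s):
  loop 1: 8 segments, perimeter = 8.3000
Total perimeter = 8.300


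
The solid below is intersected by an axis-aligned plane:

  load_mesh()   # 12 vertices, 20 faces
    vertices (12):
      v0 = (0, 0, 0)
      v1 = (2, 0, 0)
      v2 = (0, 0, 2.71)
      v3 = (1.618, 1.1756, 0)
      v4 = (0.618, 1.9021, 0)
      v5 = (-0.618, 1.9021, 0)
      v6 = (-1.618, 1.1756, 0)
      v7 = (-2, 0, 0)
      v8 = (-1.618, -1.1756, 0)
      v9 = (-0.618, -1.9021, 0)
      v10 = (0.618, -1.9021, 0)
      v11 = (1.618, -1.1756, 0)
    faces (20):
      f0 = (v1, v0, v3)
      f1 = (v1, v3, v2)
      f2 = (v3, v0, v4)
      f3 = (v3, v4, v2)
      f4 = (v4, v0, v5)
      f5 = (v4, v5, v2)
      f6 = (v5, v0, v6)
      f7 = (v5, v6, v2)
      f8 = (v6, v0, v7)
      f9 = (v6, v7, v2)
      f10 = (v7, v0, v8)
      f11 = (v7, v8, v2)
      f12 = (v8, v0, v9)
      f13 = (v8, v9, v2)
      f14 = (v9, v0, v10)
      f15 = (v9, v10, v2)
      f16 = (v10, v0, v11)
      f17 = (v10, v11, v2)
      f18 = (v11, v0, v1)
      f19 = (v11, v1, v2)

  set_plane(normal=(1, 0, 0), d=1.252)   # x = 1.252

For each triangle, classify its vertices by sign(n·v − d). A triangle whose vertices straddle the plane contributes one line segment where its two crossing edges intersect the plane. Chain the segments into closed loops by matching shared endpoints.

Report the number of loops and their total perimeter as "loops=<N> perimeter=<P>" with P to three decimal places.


loops=1 perimeter=6.494

Straddling triangles (8 of 20):
  (v1,v0,v3) [+-+] → (1.252, 0, 0)–(1.252, 0.909673, 0)  len=0.9097
  (v1,v3,v2) [++-] → (1.252, 0.909673, 0.613016)–(1.252, 0, 1.01354)  len=0.9939
  (v3,v0,v4) [+--] → (1.252, 0.909673, 0)–(1.252, 1.4415, 0)  len=0.5318
  (v3,v4,v2) [+--] → (1.252, 1.4415, 0)–(1.252, 0.909673, 0.613016)  len=0.8116
  (v10,v0,v11) [--+] → (1.252, -0.909673, 0)–(1.252, -1.4415, 0)  len=0.5318
  (v10,v11,v2) [-+-] → (1.252, -1.4415, 0)–(1.252, -0.909673, 0.613016)  len=0.8116
  (v11,v0,v1) [+-+] → (1.252, -0.909673, 0)–(1.252, 0, 0)  len=0.9097
  (v11,v1,v2) [++-] → (1.252, 0, 1.01354)–(1.252, -0.909673, 0.613016)  len=0.9939

Chained into 1 loop(s):
  loop 1: 8 segments, perimeter = 6.4940
Total perimeter = 6.494


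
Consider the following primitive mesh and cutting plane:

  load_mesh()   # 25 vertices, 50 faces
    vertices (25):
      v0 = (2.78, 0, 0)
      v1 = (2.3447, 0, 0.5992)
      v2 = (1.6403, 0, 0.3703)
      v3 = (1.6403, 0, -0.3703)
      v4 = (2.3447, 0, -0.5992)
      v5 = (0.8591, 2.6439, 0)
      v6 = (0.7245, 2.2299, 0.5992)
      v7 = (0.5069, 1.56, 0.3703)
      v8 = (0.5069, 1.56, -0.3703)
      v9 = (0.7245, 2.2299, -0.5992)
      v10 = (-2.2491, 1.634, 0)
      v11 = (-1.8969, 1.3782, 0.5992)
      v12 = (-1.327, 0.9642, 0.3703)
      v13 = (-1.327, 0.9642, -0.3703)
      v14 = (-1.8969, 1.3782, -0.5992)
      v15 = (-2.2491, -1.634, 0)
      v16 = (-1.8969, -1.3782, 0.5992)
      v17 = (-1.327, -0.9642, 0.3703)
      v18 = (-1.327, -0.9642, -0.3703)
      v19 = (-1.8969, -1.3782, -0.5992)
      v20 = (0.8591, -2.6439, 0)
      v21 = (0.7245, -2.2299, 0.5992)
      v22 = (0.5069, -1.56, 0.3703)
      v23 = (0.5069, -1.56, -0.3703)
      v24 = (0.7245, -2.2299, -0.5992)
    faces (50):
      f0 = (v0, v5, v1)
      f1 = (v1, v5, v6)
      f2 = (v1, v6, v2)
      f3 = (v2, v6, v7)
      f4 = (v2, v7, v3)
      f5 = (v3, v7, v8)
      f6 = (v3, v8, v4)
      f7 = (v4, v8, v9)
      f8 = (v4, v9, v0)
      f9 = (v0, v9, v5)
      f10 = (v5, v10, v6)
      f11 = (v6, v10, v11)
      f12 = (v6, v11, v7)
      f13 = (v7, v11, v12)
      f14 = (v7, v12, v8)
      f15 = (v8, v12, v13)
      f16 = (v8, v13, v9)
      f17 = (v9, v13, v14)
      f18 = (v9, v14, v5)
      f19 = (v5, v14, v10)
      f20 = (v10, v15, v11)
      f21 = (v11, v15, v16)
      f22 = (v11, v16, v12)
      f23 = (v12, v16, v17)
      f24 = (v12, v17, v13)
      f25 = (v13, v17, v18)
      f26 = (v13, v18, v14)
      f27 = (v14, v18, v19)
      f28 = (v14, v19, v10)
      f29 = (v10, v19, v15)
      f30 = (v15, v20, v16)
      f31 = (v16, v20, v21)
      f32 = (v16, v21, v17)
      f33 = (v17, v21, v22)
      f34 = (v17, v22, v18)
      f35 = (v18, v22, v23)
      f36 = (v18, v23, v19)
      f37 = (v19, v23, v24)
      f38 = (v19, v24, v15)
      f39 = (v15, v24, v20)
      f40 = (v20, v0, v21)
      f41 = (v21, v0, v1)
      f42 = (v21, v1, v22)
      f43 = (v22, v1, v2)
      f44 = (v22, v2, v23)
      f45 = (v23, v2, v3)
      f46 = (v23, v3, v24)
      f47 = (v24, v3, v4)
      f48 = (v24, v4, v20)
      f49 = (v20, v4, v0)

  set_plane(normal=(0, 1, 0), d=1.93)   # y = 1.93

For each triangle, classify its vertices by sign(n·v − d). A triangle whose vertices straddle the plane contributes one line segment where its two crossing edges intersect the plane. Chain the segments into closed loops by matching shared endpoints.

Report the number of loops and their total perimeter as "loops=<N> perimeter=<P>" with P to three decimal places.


loops=1 perimeter=6.383

Straddling triangles (14 of 50):
  (v0,v5,v1) [-+-] → (1.37778, 1.93, 0)–(1.26024, 1.93, 0.161795)  len=0.2000
  (v1,v5,v6) [-++] → (1.26024, 1.93, 0.161795)–(0.942401, 1.93, 0.5992)  len=0.5407
  (v1,v6,v2) [-+-] → (0.942401, 1.93, 0.5992)–(0.847666, 1.93, 0.568415)  len=0.0996
  (v2,v6,v7) [-+-] → (0.847666, 1.93, 0.568415)–(0.627085, 1.93, 0.496726)  len=0.2319
  (v4,v8,v9) [--+] → (0.627085, 1.93, -0.496726)–(0.942401, 1.93, -0.5992)  len=0.3315
  (v4,v9,v0) [-+-] → (0.942401, 1.93, -0.5992)–(1.00094, 1.93, -0.518613)  len=0.0996
  (v0,v9,v5) [-++] → (1.00094, 1.93, -0.518613)–(1.37778, 1.93, 0)  len=0.6411
  (v5,v10,v6) [+-+] → (-1.33809, 1.93, 0)–(-0.772031, 1.93, 0.297639)  len=0.6395
  (v6,v10,v11) [+--] → (-0.772031, 1.93, 0.297639)–(-0.198546, 1.93, 0.5992)  len=0.6479
  (v6,v11,v7) [+--] → (-0.198546, 1.93, 0.5992)–(0.627085, 1.93, 0.496726)  len=0.8320
  (v8,v13,v9) [--+] → (0.238409, 1.93, -0.544964)–(0.627085, 1.93, -0.496726)  len=0.3917
  (v9,v13,v14) [+--] → (0.238409, 1.93, -0.544964)–(-0.198546, 1.93, -0.5992)  len=0.4403
  (v9,v14,v5) [+-+] → (-0.198546, 1.93, -0.5992)–(-0.695382, 1.93, -0.33797)  len=0.5613
  (v5,v14,v10) [+--] → (-0.695382, 1.93, -0.33797)–(-1.33809, 1.93, 0)  len=0.7262

Chained into 1 loop(s):
  loop 1: 14 segments, perimeter = 6.3833
Total perimeter = 6.383


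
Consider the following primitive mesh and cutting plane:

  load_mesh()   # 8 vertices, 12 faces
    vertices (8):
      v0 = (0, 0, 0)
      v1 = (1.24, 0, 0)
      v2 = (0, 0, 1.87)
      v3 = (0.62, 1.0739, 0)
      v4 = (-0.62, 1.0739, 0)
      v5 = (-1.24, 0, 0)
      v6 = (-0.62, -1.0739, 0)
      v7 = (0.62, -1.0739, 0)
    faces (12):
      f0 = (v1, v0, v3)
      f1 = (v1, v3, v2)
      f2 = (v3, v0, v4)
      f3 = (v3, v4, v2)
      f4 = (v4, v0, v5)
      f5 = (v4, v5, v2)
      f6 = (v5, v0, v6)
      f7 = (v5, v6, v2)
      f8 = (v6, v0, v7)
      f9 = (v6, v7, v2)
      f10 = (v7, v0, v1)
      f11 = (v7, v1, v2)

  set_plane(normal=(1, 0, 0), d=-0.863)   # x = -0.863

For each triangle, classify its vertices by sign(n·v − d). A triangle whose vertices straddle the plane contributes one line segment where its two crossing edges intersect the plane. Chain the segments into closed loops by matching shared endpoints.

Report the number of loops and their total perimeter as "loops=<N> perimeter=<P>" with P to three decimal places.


Straddling triangles (4 of 12):
  (v4,v0,v5) [++-] → (-0.863, 0, 0)–(-0.863, 0.653, 0)  len=0.6530
  (v4,v5,v2) [+-+] → (-0.863, 0.653, 0)–(-0.863, 0, 0.56854)  len=0.8658
  (v5,v0,v6) [-++] → (-0.863, 0, 0)–(-0.863, -0.653, 0)  len=0.6530
  (v5,v6,v2) [-++] → (-0.863, -0.653, 0)–(-0.863, 0, 0.56854)  len=0.8658

Chained into 1 loop(s):
  loop 1: 4 segments, perimeter = 3.0376
Total perimeter = 3.038

loops=1 perimeter=3.038


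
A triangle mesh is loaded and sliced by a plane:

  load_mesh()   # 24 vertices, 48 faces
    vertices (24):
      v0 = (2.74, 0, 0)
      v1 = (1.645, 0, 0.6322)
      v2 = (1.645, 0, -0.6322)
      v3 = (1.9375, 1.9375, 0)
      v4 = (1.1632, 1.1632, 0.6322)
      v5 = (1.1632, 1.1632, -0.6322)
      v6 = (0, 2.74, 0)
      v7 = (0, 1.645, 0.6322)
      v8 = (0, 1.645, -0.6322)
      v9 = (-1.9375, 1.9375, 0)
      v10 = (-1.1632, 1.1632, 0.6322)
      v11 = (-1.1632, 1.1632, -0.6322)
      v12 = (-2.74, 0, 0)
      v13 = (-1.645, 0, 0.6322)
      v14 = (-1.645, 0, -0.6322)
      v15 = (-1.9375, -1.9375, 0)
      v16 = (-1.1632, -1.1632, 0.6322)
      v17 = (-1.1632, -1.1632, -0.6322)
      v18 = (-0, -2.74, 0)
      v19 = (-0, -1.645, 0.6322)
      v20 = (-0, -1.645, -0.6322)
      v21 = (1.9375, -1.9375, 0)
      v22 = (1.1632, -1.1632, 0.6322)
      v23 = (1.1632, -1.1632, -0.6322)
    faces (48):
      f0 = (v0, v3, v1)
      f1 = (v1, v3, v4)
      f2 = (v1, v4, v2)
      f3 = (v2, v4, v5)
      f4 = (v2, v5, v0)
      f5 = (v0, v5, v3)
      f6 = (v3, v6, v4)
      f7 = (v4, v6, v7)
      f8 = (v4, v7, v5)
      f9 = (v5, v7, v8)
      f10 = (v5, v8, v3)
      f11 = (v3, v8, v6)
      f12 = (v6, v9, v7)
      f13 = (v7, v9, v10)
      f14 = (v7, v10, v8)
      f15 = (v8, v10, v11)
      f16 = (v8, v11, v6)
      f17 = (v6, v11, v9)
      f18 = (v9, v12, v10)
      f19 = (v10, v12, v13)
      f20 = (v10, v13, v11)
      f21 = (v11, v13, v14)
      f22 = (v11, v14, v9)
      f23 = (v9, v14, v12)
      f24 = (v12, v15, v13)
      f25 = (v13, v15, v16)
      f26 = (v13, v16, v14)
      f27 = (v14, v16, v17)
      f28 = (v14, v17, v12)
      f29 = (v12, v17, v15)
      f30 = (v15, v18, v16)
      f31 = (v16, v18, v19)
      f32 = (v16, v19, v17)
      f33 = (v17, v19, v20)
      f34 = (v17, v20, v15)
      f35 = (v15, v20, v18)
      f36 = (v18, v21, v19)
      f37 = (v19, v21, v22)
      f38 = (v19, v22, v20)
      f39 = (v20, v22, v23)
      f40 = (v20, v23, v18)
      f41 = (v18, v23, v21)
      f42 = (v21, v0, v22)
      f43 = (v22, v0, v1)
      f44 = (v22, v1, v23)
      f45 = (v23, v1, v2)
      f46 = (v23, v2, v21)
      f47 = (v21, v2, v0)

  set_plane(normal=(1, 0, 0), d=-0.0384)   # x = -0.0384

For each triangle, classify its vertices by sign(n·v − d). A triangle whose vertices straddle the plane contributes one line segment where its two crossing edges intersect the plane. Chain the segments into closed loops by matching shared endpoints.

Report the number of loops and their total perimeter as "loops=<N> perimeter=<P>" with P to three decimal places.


loops=2 perimeter=7.586

Straddling triangles (12 of 48):
  (v6,v9,v7) [+-+] → (-0.0384, 2.72409, 0)–(-0.0384, 1.6508, 0.61967)  len=1.2393
  (v7,v9,v10) [+--] → (-0.0384, 1.6508, 0.61967)–(-0.0384, 1.62909, 0.6322)  len=0.0251
  (v7,v10,v8) [+-+] → (-0.0384, 1.62909, 0.6322)–(-0.0384, 1.62909, -0.590459)  len=1.2227
  (v8,v10,v11) [+--] → (-0.0384, 1.62909, -0.590459)–(-0.0384, 1.62909, -0.6322)  len=0.0417
  (v8,v11,v6) [+-+] → (-0.0384, 1.62909, -0.6322)–(-0.0384, 2.68795, -0.0208704)  len=1.2227
  (v6,v11,v9) [+--] → (-0.0384, 2.68795, -0.0208704)–(-0.0384, 2.72409, 0)  len=0.0417
  (v15,v18,v16) [-+-] → (-0.0384, -2.72409, 0)–(-0.0384, -2.68795, 0.0208704)  len=0.0417
  (v16,v18,v19) [-++] → (-0.0384, -2.68795, 0.0208704)–(-0.0384, -1.62909, 0.6322)  len=1.2227
  (v16,v19,v17) [-+-] → (-0.0384, -1.62909, 0.6322)–(-0.0384, -1.62909, 0.590459)  len=0.0417
  (v17,v19,v20) [-++] → (-0.0384, -1.62909, 0.590459)–(-0.0384, -1.62909, -0.6322)  len=1.2227
  (v17,v20,v15) [-+-] → (-0.0384, -1.62909, -0.6322)–(-0.0384, -1.6508, -0.61967)  len=0.0251
  (v15,v20,v18) [-++] → (-0.0384, -1.6508, -0.61967)–(-0.0384, -2.72409, 0)  len=1.2393

Chained into 2 loop(s):
  loop 1: 6 segments, perimeter = 3.7932
  loop 2: 6 segments, perimeter = 3.7932
Total perimeter = 7.586


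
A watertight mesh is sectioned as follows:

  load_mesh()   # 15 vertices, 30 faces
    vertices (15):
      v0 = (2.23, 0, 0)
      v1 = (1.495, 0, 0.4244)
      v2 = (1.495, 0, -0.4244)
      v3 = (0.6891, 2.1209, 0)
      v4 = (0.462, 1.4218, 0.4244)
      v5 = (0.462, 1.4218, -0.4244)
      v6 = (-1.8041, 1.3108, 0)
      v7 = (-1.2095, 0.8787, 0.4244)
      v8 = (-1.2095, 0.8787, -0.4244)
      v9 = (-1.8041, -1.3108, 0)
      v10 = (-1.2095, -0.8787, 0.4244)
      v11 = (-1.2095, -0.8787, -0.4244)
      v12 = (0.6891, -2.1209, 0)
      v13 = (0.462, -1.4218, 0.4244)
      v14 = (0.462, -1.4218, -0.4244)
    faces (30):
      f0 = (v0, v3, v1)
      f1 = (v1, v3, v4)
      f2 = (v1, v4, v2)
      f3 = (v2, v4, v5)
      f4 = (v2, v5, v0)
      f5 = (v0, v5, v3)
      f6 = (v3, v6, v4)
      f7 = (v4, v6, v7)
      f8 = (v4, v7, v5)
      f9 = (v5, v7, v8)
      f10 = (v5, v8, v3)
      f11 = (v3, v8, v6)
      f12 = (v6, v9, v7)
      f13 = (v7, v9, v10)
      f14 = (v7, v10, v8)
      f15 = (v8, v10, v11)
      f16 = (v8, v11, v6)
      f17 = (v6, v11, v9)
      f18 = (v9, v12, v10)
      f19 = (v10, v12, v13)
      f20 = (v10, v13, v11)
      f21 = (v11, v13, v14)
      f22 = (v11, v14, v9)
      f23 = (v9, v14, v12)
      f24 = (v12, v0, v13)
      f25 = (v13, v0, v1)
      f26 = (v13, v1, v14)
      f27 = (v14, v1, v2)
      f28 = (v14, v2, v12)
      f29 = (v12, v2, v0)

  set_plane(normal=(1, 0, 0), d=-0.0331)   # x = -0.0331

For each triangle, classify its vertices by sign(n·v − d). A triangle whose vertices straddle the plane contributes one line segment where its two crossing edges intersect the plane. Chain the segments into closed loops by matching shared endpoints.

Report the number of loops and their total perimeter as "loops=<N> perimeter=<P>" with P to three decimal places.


loops=2 perimeter=4.721

Straddling triangles (12 of 30):
  (v3,v6,v4) [+-+] → (-0.0331, 1.88624, 0)–(-0.0331, 1.39755, 0.331677)  len=0.5906
  (v4,v6,v7) [+--] → (-0.0331, 1.39755, 0.331677)–(-0.0331, 1.26093, 0.4244)  len=0.1651
  (v4,v7,v5) [+-+] → (-0.0331, 1.26093, 0.4244)–(-0.0331, 1.26093, -0.172985)  len=0.5974
  (v5,v7,v8) [+--] → (-0.0331, 1.26093, -0.172985)–(-0.0331, 1.26093, -0.4244)  len=0.2514
  (v5,v8,v3) [+-+] → (-0.0331, 1.26093, -0.4244)–(-0.0331, 1.64839, -0.161436)  len=0.4683
  (v3,v8,v6) [+--] → (-0.0331, 1.64839, -0.161436)–(-0.0331, 1.88624, 0)  len=0.2875
  (v9,v12,v10) [-+-] → (-0.0331, -1.88624, 0)–(-0.0331, -1.64839, 0.161436)  len=0.2875
  (v10,v12,v13) [-++] → (-0.0331, -1.64839, 0.161436)–(-0.0331, -1.26093, 0.4244)  len=0.4683
  (v10,v13,v11) [-+-] → (-0.0331, -1.26093, 0.4244)–(-0.0331, -1.26093, 0.172985)  len=0.2514
  (v11,v13,v14) [-++] → (-0.0331, -1.26093, 0.172985)–(-0.0331, -1.26093, -0.4244)  len=0.5974
  (v11,v14,v9) [-+-] → (-0.0331, -1.26093, -0.4244)–(-0.0331, -1.39755, -0.331677)  len=0.1651
  (v9,v14,v12) [-++] → (-0.0331, -1.39755, -0.331677)–(-0.0331, -1.88624, 0)  len=0.5906

Chained into 2 loop(s):
  loop 1: 6 segments, perimeter = 2.3603
  loop 2: 6 segments, perimeter = 2.3603
Total perimeter = 4.721


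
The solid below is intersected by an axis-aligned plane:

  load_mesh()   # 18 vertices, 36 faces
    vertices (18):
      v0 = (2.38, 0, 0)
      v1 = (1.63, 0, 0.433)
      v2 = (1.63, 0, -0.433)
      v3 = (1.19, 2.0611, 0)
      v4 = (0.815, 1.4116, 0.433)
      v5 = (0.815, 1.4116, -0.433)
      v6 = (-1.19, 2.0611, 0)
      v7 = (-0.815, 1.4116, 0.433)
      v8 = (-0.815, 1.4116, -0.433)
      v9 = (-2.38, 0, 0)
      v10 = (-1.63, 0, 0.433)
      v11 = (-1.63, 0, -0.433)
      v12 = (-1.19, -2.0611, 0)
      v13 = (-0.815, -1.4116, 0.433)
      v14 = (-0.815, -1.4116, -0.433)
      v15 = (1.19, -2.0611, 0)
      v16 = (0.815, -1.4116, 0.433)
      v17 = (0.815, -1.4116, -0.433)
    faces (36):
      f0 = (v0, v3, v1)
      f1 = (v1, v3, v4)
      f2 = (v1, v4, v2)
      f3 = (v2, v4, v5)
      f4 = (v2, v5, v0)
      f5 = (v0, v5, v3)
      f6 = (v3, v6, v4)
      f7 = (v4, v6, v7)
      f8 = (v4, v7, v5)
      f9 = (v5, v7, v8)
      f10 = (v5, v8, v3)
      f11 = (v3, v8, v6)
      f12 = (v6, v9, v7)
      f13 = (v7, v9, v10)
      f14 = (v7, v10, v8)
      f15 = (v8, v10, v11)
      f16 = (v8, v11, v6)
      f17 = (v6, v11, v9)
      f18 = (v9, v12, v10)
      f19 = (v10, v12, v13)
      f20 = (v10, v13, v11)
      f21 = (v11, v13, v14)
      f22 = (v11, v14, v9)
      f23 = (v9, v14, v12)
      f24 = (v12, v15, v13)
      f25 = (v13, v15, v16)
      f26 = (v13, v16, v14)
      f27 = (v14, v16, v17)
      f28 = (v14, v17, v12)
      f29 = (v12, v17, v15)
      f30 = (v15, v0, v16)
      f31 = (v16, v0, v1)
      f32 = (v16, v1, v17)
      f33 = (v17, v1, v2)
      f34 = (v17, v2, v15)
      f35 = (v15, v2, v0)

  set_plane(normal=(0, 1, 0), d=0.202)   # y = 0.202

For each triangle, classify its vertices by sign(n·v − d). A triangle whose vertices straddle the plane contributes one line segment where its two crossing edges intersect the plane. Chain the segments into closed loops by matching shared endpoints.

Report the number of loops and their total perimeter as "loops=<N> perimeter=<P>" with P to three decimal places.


loops=2 perimeter=5.196

Straddling triangles (12 of 36):
  (v0,v3,v1) [-+-] → (2.26337, 0.202, 0)–(1.58688, 0.202, 0.390563)  len=0.7811
  (v1,v3,v4) [-++] → (1.58688, 0.202, 0.390563)–(1.51337, 0.202, 0.433)  len=0.0849
  (v1,v4,v2) [-+-] → (1.51337, 0.202, 0.433)–(1.51337, 0.202, -0.309075)  len=0.7421
  (v2,v4,v5) [-++] → (1.51337, 0.202, -0.309075)–(1.51337, 0.202, -0.433)  len=0.1239
  (v2,v5,v0) [-+-] → (1.51337, 0.202, -0.433)–(2.15605, 0.202, -0.0619623)  len=0.7421
  (v0,v5,v3) [-++] → (2.15605, 0.202, -0.0619623)–(2.26337, 0.202, 0)  len=0.1239
  (v6,v9,v7) [+-+] → (-2.26337, 0.202, 0)–(-2.15605, 0.202, 0.0619623)  len=0.1239
  (v7,v9,v10) [+--] → (-2.15605, 0.202, 0.0619623)–(-1.51337, 0.202, 0.433)  len=0.7421
  (v7,v10,v8) [+-+] → (-1.51337, 0.202, 0.433)–(-1.51337, 0.202, 0.309075)  len=0.1239
  (v8,v10,v11) [+--] → (-1.51337, 0.202, 0.309075)–(-1.51337, 0.202, -0.433)  len=0.7421
  (v8,v11,v6) [+-+] → (-1.51337, 0.202, -0.433)–(-1.58688, 0.202, -0.390563)  len=0.0849
  (v6,v11,v9) [+--] → (-1.58688, 0.202, -0.390563)–(-2.26337, 0.202, 0)  len=0.7811

Chained into 2 loop(s):
  loop 1: 6 segments, perimeter = 2.5980
  loop 2: 6 segments, perimeter = 2.5980
Total perimeter = 5.196


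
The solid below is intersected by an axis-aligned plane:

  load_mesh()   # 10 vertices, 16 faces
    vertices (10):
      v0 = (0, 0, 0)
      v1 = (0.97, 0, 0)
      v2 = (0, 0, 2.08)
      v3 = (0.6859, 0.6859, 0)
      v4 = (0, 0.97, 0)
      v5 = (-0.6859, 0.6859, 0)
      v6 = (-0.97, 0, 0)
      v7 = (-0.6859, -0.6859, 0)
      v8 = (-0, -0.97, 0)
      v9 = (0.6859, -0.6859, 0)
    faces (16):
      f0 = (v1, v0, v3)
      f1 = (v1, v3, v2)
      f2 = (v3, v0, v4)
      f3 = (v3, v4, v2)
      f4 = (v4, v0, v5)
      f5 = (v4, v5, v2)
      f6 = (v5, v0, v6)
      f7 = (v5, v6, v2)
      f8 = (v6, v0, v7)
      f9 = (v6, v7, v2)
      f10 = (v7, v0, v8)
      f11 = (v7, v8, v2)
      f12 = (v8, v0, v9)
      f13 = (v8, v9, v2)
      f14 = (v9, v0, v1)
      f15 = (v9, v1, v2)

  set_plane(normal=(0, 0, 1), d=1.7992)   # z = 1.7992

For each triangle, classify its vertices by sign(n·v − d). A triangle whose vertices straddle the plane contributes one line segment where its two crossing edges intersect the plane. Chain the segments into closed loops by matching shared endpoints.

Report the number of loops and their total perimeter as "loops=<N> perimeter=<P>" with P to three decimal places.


loops=1 perimeter=0.802

Straddling triangles (8 of 16):
  (v1,v3,v2) [--+] → (0.0925965, 0.0925965, 1.7992)–(0.13095, 0, 1.7992)  len=0.1002
  (v3,v4,v2) [--+] → (0, 0.13095, 1.7992)–(0.0925965, 0.0925965, 1.7992)  len=0.1002
  (v4,v5,v2) [--+] → (-0.0925965, 0.0925965, 1.7992)–(0, 0.13095, 1.7992)  len=0.1002
  (v5,v6,v2) [--+] → (-0.13095, 0, 1.7992)–(-0.0925965, 0.0925965, 1.7992)  len=0.1002
  (v6,v7,v2) [--+] → (-0.0925965, -0.0925965, 1.7992)–(-0.13095, 0, 1.7992)  len=0.1002
  (v7,v8,v2) [--+] → (0, -0.13095, 1.7992)–(-0.0925965, -0.0925965, 1.7992)  len=0.1002
  (v8,v9,v2) [--+] → (0.0925965, -0.0925965, 1.7992)–(0, -0.13095, 1.7992)  len=0.1002
  (v9,v1,v2) [--+] → (0.13095, 0, 1.7992)–(0.0925965, -0.0925965, 1.7992)  len=0.1002

Chained into 1 loop(s):
  loop 1: 8 segments, perimeter = 0.8018
Total perimeter = 0.802


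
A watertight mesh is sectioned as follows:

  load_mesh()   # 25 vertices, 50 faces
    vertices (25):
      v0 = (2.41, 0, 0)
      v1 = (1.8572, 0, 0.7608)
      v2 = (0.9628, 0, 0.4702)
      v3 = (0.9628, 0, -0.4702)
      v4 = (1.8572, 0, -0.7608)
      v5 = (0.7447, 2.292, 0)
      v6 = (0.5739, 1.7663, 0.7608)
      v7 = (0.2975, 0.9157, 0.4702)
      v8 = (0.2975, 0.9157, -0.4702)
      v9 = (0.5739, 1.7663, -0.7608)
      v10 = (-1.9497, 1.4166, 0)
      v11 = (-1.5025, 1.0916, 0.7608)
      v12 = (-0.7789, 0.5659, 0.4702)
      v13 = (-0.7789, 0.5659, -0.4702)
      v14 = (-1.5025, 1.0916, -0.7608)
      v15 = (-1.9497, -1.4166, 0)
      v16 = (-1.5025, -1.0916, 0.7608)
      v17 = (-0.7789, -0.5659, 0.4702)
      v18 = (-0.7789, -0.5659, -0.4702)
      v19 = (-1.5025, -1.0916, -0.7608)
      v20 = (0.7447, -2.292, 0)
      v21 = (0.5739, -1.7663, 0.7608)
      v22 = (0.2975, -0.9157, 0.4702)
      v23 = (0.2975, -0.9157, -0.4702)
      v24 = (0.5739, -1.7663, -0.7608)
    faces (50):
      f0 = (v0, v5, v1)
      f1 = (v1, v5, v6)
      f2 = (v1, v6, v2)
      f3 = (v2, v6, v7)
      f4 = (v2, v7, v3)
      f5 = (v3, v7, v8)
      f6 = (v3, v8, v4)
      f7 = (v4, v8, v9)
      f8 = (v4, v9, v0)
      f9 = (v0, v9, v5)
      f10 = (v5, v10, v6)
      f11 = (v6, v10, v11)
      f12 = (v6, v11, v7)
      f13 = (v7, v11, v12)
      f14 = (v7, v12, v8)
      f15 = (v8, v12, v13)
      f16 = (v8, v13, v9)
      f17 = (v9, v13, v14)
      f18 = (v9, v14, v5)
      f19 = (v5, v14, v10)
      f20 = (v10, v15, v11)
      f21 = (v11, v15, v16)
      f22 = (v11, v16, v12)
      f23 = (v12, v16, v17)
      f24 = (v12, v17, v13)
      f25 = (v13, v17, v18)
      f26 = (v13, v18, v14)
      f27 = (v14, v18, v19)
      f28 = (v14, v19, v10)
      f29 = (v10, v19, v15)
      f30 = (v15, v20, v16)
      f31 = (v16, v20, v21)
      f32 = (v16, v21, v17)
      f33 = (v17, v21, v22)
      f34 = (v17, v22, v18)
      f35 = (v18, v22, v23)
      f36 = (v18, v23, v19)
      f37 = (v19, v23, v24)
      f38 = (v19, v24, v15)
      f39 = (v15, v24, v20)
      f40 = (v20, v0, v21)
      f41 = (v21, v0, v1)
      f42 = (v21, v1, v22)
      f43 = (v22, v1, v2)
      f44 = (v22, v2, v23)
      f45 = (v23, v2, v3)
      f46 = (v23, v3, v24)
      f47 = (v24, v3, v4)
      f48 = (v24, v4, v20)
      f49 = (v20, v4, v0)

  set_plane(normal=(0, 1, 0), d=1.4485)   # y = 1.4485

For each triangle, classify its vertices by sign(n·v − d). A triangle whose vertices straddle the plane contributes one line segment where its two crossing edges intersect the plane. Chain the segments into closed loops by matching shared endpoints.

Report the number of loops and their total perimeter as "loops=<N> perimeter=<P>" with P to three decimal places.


loops=1 perimeter=7.617

Straddling triangles (14 of 50):
  (v0,v5,v1) [-+-] → (1.35756, 1.4485, 0)–(1.15412, 1.4485, 0.279989)  len=0.3461
  (v1,v5,v6) [-++] → (1.15412, 1.4485, 0.279989)–(0.804797, 1.4485, 0.7608)  len=0.5943
  (v1,v6,v2) [-+-] → (0.804797, 1.4485, 0.7608)–(0.643872, 1.4485, 0.708514)  len=0.1692
  (v2,v6,v7) [-+-] → (0.643872, 1.4485, 0.708514)–(0.470632, 1.4485, 0.652226)  len=0.1822
  (v4,v8,v9) [--+] → (0.470632, 1.4485, -0.652226)–(0.804797, 1.4485, -0.7608)  len=0.3514
  (v4,v9,v0) [-+-] → (0.804797, 1.4485, -0.7608)–(0.904259, 1.4485, -0.623914)  len=0.1692
  (v0,v9,v5) [-++] → (0.904259, 1.4485, -0.623914)–(1.35756, 1.4485, 0)  len=0.7712
  (v5,v10,v6) [+-+] → (-1.85151, 1.4485, 0)–(-1.71949, 1.4485, 0.069401)  len=0.1492
  (v6,v10,v11) [+--] → (-1.71949, 1.4485, 0.069401)–(-0.404135, 1.4485, 0.7608)  len=1.4860
  (v6,v11,v7) [+--] → (-0.404135, 1.4485, 0.7608)–(0.470632, 1.4485, 0.652226)  len=0.8815
  (v8,v13,v9) [--+] → (0.215753, 1.4485, -0.683865)–(0.470632, 1.4485, -0.652226)  len=0.2568
  (v9,v13,v14) [+--] → (0.215753, 1.4485, -0.683865)–(-0.404135, 1.4485, -0.7608)  len=0.6246
  (v9,v14,v5) [+-+] → (-0.404135, 1.4485, -0.7608)–(-0.834368, 1.4485, -0.534601)  len=0.4861
  (v5,v14,v10) [+--] → (-0.834368, 1.4485, -0.534601)–(-1.85151, 1.4485, 0)  len=1.1491

Chained into 1 loop(s):
  loop 1: 14 segments, perimeter = 7.6168
Total perimeter = 7.617


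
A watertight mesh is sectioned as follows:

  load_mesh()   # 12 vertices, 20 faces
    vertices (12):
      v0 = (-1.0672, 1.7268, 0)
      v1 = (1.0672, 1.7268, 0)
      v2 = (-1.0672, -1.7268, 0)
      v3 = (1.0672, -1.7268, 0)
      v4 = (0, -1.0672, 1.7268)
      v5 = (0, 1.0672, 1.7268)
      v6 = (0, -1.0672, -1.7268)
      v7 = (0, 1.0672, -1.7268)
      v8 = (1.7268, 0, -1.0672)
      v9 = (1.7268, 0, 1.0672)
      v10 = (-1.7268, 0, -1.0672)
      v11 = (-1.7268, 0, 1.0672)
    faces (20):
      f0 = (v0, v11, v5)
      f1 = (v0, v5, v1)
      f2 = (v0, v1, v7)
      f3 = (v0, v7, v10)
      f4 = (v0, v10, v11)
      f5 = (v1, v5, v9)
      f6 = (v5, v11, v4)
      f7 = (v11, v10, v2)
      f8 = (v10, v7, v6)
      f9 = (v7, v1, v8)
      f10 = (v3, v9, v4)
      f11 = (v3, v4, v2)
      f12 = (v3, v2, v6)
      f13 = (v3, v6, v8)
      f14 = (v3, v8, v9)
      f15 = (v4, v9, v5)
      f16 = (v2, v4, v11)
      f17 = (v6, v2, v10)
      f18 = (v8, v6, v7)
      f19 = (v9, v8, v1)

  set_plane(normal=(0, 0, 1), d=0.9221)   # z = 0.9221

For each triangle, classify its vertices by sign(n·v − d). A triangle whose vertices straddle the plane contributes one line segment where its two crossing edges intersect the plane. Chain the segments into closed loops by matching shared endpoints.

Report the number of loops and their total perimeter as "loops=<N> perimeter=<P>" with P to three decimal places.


loops=1 perimeter=9.442

Straddling triangles (10 of 20):
  (v0,v11,v5) [-++] → (-1.63712, 0.234781, 0.9221)–(-0.497322, 1.37458, 0.9221)  len=1.6119
  (v0,v5,v1) [-+-] → (-0.497322, 1.37458, 0.9221)–(0.497322, 1.37458, 0.9221)  len=0.9946
  (v0,v10,v11) [--+] → (-1.7268, 0, 0.9221)–(-1.63712, 0.234781, 0.9221)  len=0.2513
  (v1,v5,v9) [-++] → (0.497322, 1.37458, 0.9221)–(1.63712, 0.234781, 0.9221)  len=1.6119
  (v11,v10,v2) [+--] → (-1.7268, 0, 0.9221)–(-1.63712, -0.234781, 0.9221)  len=0.2513
  (v3,v9,v4) [-++] → (1.63712, -0.234781, 0.9221)–(0.497322, -1.37458, 0.9221)  len=1.6119
  (v3,v4,v2) [-+-] → (0.497322, -1.37458, 0.9221)–(-0.497322, -1.37458, 0.9221)  len=0.9946
  (v3,v8,v9) [--+] → (1.7268, 0, 0.9221)–(1.63712, -0.234781, 0.9221)  len=0.2513
  (v2,v4,v11) [-++] → (-0.497322, -1.37458, 0.9221)–(-1.63712, -0.234781, 0.9221)  len=1.6119
  (v9,v8,v1) [+--] → (1.7268, 0, 0.9221)–(1.63712, 0.234781, 0.9221)  len=0.2513

Chained into 1 loop(s):
  loop 1: 10 segments, perimeter = 9.4423
Total perimeter = 9.442


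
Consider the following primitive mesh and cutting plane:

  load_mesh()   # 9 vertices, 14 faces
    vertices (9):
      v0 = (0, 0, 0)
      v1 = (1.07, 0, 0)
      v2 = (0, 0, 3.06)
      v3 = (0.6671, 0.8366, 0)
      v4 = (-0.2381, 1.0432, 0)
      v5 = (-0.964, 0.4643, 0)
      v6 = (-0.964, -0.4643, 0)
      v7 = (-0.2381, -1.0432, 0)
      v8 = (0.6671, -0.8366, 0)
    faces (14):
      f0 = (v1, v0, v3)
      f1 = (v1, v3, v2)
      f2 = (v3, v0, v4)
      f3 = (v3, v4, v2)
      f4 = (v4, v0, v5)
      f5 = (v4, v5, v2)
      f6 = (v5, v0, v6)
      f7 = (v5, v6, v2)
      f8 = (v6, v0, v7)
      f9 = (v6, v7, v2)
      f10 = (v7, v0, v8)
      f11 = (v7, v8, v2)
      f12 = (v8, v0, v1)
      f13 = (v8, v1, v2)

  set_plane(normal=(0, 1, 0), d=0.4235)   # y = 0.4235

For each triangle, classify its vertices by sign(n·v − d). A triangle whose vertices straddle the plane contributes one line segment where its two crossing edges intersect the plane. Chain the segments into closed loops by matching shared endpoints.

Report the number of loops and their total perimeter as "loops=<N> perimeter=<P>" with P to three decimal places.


loops=1 perimeter=5.980

Straddling triangles (8 of 14):
  (v1,v0,v3) [--+] → (0.337696, 0.4235, 0)–(0.866046, 0.4235, 0)  len=0.5283
  (v1,v3,v2) [-+-] → (0.866046, 0.4235, 0)–(0.337696, 0.4235, 1.51098)  len=1.6007
  (v3,v0,v4) [+-+] → (0.337696, 0.4235, 0)–(-0.0966597, 0.4235, 0)  len=0.4344
  (v3,v4,v2) [++-] → (-0.0966597, 0.4235, 1.81775)–(0.337696, 0.4235, 1.51098)  len=0.5318
  (v4,v0,v5) [+-+] → (-0.0966597, 0.4235, 0)–(-0.879289, 0.4235, 0)  len=0.7826
  (v4,v5,v2) [++-] → (-0.879289, 0.4235, 0.268895)–(-0.0966597, 0.4235, 1.81775)  len=1.7354
  (v5,v0,v6) [+--] → (-0.879289, 0.4235, 0)–(-0.964, 0.4235, 0)  len=0.0847
  (v5,v6,v2) [+--] → (-0.964, 0.4235, 0)–(-0.879289, 0.4235, 0.268895)  len=0.2819

Chained into 1 loop(s):
  loop 1: 8 segments, perimeter = 5.9798
Total perimeter = 5.980


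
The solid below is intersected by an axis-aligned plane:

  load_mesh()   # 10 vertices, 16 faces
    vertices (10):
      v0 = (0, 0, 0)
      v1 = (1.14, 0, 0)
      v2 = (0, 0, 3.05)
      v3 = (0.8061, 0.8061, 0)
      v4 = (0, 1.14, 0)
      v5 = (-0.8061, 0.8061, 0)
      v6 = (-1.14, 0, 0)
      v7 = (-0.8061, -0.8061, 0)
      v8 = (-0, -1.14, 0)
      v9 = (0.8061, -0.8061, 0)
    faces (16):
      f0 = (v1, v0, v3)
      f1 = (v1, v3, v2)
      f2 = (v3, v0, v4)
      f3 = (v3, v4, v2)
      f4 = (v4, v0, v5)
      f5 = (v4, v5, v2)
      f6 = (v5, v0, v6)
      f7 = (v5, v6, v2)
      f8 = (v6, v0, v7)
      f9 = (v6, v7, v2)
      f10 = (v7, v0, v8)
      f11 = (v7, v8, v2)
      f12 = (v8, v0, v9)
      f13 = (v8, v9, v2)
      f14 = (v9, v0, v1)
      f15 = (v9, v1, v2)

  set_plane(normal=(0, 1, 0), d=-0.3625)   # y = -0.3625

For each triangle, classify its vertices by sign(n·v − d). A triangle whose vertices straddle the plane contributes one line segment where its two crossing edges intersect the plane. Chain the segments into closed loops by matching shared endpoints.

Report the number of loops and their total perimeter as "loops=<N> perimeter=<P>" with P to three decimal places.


loops=1 perimeter=6.646

Straddling triangles (8 of 16):
  (v6,v0,v7) [++-] → (-0.3625, -0.3625, 0)–(-0.989846, -0.3625, 0)  len=0.6273
  (v6,v7,v2) [+-+] → (-0.989846, -0.3625, 0)–(-0.3625, -0.3625, 1.67843)  len=1.7918
  (v7,v0,v8) [-+-] → (-0.3625, -0.3625, 0)–(0, -0.3625, 0)  len=0.3625
  (v7,v8,v2) [--+] → (0, -0.3625, 2.08015)–(-0.3625, -0.3625, 1.67843)  len=0.5411
  (v8,v0,v9) [-+-] → (0, -0.3625, 0)–(0.3625, -0.3625, 0)  len=0.3625
  (v8,v9,v2) [--+] → (0.3625, -0.3625, 1.67843)–(0, -0.3625, 2.08015)  len=0.5411
  (v9,v0,v1) [-++] → (0.3625, -0.3625, 0)–(0.989846, -0.3625, 0)  len=0.6273
  (v9,v1,v2) [-++] → (0.989846, -0.3625, 0)–(0.3625, -0.3625, 1.67843)  len=1.7918

Chained into 1 loop(s):
  loop 1: 8 segments, perimeter = 6.6456
Total perimeter = 6.646


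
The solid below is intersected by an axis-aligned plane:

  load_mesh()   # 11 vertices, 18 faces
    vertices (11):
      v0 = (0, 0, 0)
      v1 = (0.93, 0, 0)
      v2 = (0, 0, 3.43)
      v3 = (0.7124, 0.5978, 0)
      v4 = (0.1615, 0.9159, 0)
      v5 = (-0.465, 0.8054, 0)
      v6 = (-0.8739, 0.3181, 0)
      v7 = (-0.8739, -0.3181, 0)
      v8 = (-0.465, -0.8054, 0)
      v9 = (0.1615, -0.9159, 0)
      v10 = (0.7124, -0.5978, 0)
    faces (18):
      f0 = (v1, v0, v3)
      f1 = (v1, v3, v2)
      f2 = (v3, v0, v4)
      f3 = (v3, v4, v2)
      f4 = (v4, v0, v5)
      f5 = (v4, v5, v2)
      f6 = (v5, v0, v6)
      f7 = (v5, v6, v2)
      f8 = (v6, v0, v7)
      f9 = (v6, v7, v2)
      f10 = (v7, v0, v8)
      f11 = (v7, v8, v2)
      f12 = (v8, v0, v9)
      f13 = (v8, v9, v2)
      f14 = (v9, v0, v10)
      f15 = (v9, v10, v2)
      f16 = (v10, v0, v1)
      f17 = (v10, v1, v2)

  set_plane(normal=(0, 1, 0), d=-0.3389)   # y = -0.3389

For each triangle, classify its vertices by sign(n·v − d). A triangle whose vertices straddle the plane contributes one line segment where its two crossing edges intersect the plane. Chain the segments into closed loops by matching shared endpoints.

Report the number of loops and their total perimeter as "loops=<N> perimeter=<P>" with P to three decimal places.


loops=1 perimeter=6.363

Straddling triangles (8 of 18):
  (v7,v0,v8) [++-] → (-0.195665, -0.3389, 0)–(-0.856446, -0.3389, 0)  len=0.6608
  (v7,v8,v2) [+-+] → (-0.856446, -0.3389, 0)–(-0.195665, -0.3389, 1.98671)  len=2.0937
  (v8,v0,v9) [-+-] → (-0.195665, -0.3389, 0)–(0.059758, -0.3389, 0)  len=0.2554
  (v8,v9,v2) [--+] → (0.059758, -0.3389, 2.16084)–(-0.195665, -0.3389, 1.98671)  len=0.3091
  (v9,v0,v10) [-+-] → (0.059758, -0.3389, 0)–(0.403868, -0.3389, 0)  len=0.3441
  (v9,v10,v2) [--+] → (0.403868, -0.3389, 1.48549)–(0.059758, -0.3389, 2.16084)  len=0.7580
  (v10,v0,v1) [-++] → (0.403868, -0.3389, 0)–(0.80664, -0.3389, 0)  len=0.4028
  (v10,v1,v2) [-++] → (0.80664, -0.3389, 0)–(0.403868, -0.3389, 1.48549)  len=1.5391

Chained into 1 loop(s):
  loop 1: 8 segments, perimeter = 6.3630
Total perimeter = 6.363
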